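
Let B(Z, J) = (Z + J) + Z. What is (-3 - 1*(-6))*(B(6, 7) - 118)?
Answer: -297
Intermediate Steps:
B(Z, J) = J + 2*Z (B(Z, J) = (J + Z) + Z = J + 2*Z)
(-3 - 1*(-6))*(B(6, 7) - 118) = (-3 - 1*(-6))*((7 + 2*6) - 118) = (-3 + 6)*((7 + 12) - 118) = 3*(19 - 118) = 3*(-99) = -297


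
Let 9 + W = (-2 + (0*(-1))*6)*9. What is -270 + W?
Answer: -297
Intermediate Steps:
W = -27 (W = -9 + (-2 + (0*(-1))*6)*9 = -9 + (-2 + 0*6)*9 = -9 + (-2 + 0)*9 = -9 - 2*9 = -9 - 18 = -27)
-270 + W = -270 - 27 = -297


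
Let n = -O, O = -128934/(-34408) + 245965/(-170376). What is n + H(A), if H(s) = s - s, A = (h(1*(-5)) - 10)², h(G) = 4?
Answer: -1688011933/732787176 ≈ -2.3036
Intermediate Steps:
O = 1688011933/732787176 (O = -128934*(-1/34408) + 245965*(-1/170376) = 64467/17204 - 245965/170376 = 1688011933/732787176 ≈ 2.3036)
A = 36 (A = (4 - 10)² = (-6)² = 36)
n = -1688011933/732787176 (n = -1*1688011933/732787176 = -1688011933/732787176 ≈ -2.3036)
H(s) = 0
n + H(A) = -1688011933/732787176 + 0 = -1688011933/732787176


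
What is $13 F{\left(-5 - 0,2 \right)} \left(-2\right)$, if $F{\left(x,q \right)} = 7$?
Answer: $-182$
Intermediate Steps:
$13 F{\left(-5 - 0,2 \right)} \left(-2\right) = 13 \cdot 7 \left(-2\right) = 91 \left(-2\right) = -182$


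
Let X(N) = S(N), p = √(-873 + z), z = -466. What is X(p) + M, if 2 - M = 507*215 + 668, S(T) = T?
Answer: -109671 + I*√1339 ≈ -1.0967e+5 + 36.592*I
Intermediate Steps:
p = I*√1339 (p = √(-873 - 466) = √(-1339) = I*√1339 ≈ 36.592*I)
M = -109671 (M = 2 - (507*215 + 668) = 2 - (109005 + 668) = 2 - 1*109673 = 2 - 109673 = -109671)
X(N) = N
X(p) + M = I*√1339 - 109671 = -109671 + I*√1339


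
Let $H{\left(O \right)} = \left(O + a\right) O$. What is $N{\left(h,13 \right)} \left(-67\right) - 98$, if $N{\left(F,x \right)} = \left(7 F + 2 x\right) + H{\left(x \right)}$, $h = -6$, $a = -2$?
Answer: $-8607$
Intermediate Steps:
$H{\left(O \right)} = O \left(-2 + O\right)$ ($H{\left(O \right)} = \left(O - 2\right) O = \left(-2 + O\right) O = O \left(-2 + O\right)$)
$N{\left(F,x \right)} = 2 x + 7 F + x \left(-2 + x\right)$ ($N{\left(F,x \right)} = \left(7 F + 2 x\right) + x \left(-2 + x\right) = \left(2 x + 7 F\right) + x \left(-2 + x\right) = 2 x + 7 F + x \left(-2 + x\right)$)
$N{\left(h,13 \right)} \left(-67\right) - 98 = \left(13^{2} + 7 \left(-6\right)\right) \left(-67\right) - 98 = \left(169 - 42\right) \left(-67\right) - 98 = 127 \left(-67\right) - 98 = -8509 - 98 = -8607$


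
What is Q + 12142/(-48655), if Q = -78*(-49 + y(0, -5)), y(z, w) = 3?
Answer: 174561998/48655 ≈ 3587.8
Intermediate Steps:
Q = 3588 (Q = -78*(-49 + 3) = -78*(-46) = 3588)
Q + 12142/(-48655) = 3588 + 12142/(-48655) = 3588 + 12142*(-1/48655) = 3588 - 12142/48655 = 174561998/48655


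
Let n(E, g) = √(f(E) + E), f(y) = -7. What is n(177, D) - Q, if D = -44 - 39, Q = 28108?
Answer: -28108 + √170 ≈ -28095.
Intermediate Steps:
D = -83
n(E, g) = √(-7 + E)
n(177, D) - Q = √(-7 + 177) - 1*28108 = √170 - 28108 = -28108 + √170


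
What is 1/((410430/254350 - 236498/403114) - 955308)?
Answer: -5126602295/4897478920391224 ≈ -1.0468e-6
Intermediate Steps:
1/((410430/254350 - 236498/403114) - 955308) = 1/((410430*(1/254350) - 236498*1/403114) - 955308) = 1/((41043/25435 - 118249/201557) - 955308) = 1/(5264840636/5126602295 - 955308) = 1/(-4897478920391224/5126602295) = -5126602295/4897478920391224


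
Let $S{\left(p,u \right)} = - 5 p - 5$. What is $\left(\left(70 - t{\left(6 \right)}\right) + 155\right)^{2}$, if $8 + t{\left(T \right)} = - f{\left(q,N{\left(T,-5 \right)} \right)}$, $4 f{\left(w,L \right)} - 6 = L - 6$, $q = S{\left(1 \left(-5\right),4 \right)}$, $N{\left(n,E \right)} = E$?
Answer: $\frac{859329}{16} \approx 53708.0$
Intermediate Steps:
$S{\left(p,u \right)} = -5 - 5 p$
$q = 20$ ($q = -5 - 5 \cdot 1 \left(-5\right) = -5 - -25 = -5 + 25 = 20$)
$f{\left(w,L \right)} = \frac{L}{4}$ ($f{\left(w,L \right)} = \frac{3}{2} + \frac{L - 6}{4} = \frac{3}{2} + \frac{-6 + L}{4} = \frac{3}{2} + \left(- \frac{3}{2} + \frac{L}{4}\right) = \frac{L}{4}$)
$t{\left(T \right)} = - \frac{27}{4}$ ($t{\left(T \right)} = -8 - \frac{1}{4} \left(-5\right) = -8 - - \frac{5}{4} = -8 + \frac{5}{4} = - \frac{27}{4}$)
$\left(\left(70 - t{\left(6 \right)}\right) + 155\right)^{2} = \left(\left(70 - - \frac{27}{4}\right) + 155\right)^{2} = \left(\left(70 + \frac{27}{4}\right) + 155\right)^{2} = \left(\frac{307}{4} + 155\right)^{2} = \left(\frac{927}{4}\right)^{2} = \frac{859329}{16}$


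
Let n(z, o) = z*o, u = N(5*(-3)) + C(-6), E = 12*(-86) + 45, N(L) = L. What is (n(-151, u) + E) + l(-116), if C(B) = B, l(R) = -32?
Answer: 2152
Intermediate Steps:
E = -987 (E = -1032 + 45 = -987)
u = -21 (u = 5*(-3) - 6 = -15 - 6 = -21)
n(z, o) = o*z
(n(-151, u) + E) + l(-116) = (-21*(-151) - 987) - 32 = (3171 - 987) - 32 = 2184 - 32 = 2152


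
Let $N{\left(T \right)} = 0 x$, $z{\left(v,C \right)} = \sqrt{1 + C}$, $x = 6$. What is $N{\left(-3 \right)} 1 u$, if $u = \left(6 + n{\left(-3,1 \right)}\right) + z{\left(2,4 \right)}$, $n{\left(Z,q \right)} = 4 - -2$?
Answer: $0$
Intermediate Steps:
$n{\left(Z,q \right)} = 6$ ($n{\left(Z,q \right)} = 4 + 2 = 6$)
$N{\left(T \right)} = 0$ ($N{\left(T \right)} = 0 \cdot 6 = 0$)
$u = 12 + \sqrt{5}$ ($u = \left(6 + 6\right) + \sqrt{1 + 4} = 12 + \sqrt{5} \approx 14.236$)
$N{\left(-3 \right)} 1 u = 0 \cdot 1 \left(12 + \sqrt{5}\right) = 0 \left(12 + \sqrt{5}\right) = 0$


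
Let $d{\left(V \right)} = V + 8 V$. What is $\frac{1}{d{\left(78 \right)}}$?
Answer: $\frac{1}{702} \approx 0.0014245$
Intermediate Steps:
$d{\left(V \right)} = 9 V$
$\frac{1}{d{\left(78 \right)}} = \frac{1}{9 \cdot 78} = \frac{1}{702}$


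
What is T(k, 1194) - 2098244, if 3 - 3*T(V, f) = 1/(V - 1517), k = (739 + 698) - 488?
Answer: -3575406071/1704 ≈ -2.0982e+6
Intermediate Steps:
k = 949 (k = 1437 - 488 = 949)
T(V, f) = 1 - 1/(3*(-1517 + V)) (T(V, f) = 1 - 1/(3*(V - 1517)) = 1 - 1/(3*(-1517 + V)))
T(k, 1194) - 2098244 = (-4552/3 + 949)/(-1517 + 949) - 2098244 = -1705/3/(-568) - 2098244 = -1/568*(-1705/3) - 2098244 = 1705/1704 - 2098244 = -3575406071/1704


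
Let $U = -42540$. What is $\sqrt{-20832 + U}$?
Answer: $2 i \sqrt{15843} \approx 251.74 i$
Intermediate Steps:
$\sqrt{-20832 + U} = \sqrt{-20832 - 42540} = \sqrt{-63372} = 2 i \sqrt{15843}$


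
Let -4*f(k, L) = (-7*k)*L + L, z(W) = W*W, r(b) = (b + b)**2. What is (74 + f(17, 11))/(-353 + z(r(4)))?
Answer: 797/7486 ≈ 0.10647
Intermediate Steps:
r(b) = 4*b**2 (r(b) = (2*b)**2 = 4*b**2)
z(W) = W**2
f(k, L) = -L/4 + 7*L*k/4 (f(k, L) = -((-7*k)*L + L)/4 = -(-7*L*k + L)/4 = -(L - 7*L*k)/4 = -L/4 + 7*L*k/4)
(74 + f(17, 11))/(-353 + z(r(4))) = (74 + (1/4)*11*(-1 + 7*17))/(-353 + (4*4**2)**2) = (74 + (1/4)*11*(-1 + 119))/(-353 + (4*16)**2) = (74 + (1/4)*11*118)/(-353 + 64**2) = (74 + 649/2)/(-353 + 4096) = (797/2)/3743 = (797/2)*(1/3743) = 797/7486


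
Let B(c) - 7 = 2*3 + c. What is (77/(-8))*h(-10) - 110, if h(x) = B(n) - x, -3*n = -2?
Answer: -8107/24 ≈ -337.79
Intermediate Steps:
n = 2/3 (n = -1/3*(-2) = 2/3 ≈ 0.66667)
B(c) = 13 + c (B(c) = 7 + (2*3 + c) = 7 + (6 + c) = 13 + c)
h(x) = 41/3 - x (h(x) = (13 + 2/3) - x = 41/3 - x)
(77/(-8))*h(-10) - 110 = (77/(-8))*(41/3 - 1*(-10)) - 110 = (77*(-1/8))*(41/3 + 10) - 110 = -77/8*71/3 - 110 = -5467/24 - 110 = -8107/24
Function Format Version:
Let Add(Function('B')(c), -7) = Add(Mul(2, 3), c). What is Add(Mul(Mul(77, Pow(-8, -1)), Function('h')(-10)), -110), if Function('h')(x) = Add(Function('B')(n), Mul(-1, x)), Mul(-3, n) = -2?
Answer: Rational(-8107, 24) ≈ -337.79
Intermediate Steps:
n = Rational(2, 3) (n = Mul(Rational(-1, 3), -2) = Rational(2, 3) ≈ 0.66667)
Function('B')(c) = Add(13, c) (Function('B')(c) = Add(7, Add(Mul(2, 3), c)) = Add(7, Add(6, c)) = Add(13, c))
Function('h')(x) = Add(Rational(41, 3), Mul(-1, x)) (Function('h')(x) = Add(Add(13, Rational(2, 3)), Mul(-1, x)) = Add(Rational(41, 3), Mul(-1, x)))
Add(Mul(Mul(77, Pow(-8, -1)), Function('h')(-10)), -110) = Add(Mul(Mul(77, Pow(-8, -1)), Add(Rational(41, 3), Mul(-1, -10))), -110) = Add(Mul(Mul(77, Rational(-1, 8)), Add(Rational(41, 3), 10)), -110) = Add(Mul(Rational(-77, 8), Rational(71, 3)), -110) = Add(Rational(-5467, 24), -110) = Rational(-8107, 24)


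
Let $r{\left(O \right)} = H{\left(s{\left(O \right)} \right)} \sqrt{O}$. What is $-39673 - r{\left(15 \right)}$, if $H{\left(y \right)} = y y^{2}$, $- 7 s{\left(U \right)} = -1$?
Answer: $-39673 - \frac{\sqrt{15}}{343} \approx -39673.0$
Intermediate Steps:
$s{\left(U \right)} = \frac{1}{7}$ ($s{\left(U \right)} = \left(- \frac{1}{7}\right) \left(-1\right) = \frac{1}{7}$)
$H{\left(y \right)} = y^{3}$
$r{\left(O \right)} = \frac{\sqrt{O}}{343}$
$-39673 - r{\left(15 \right)} = -39673 - \frac{\sqrt{15}}{343}$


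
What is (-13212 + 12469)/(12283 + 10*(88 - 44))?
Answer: -743/12723 ≈ -0.058398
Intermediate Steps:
(-13212 + 12469)/(12283 + 10*(88 - 44)) = -743/(12283 + 10*44) = -743/(12283 + 440) = -743/12723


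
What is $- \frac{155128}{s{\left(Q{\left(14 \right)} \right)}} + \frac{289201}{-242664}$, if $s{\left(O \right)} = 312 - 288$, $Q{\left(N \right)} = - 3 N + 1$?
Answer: $- \frac{1568788409}{242664} \approx -6464.9$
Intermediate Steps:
$Q{\left(N \right)} = 1 - 3 N$
$s{\left(O \right)} = 24$ ($s{\left(O \right)} = 312 - 288 = 24$)
$- \frac{155128}{s{\left(Q{\left(14 \right)} \right)}} + \frac{289201}{-242664} = - \frac{155128}{24} + \frac{289201}{-242664} = \left(-155128\right) \frac{1}{24} + 289201 \left(- \frac{1}{242664}\right) = - \frac{19391}{3} - \frac{289201}{242664} = - \frac{1568788409}{242664}$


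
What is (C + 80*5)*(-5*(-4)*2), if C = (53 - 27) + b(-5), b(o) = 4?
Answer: 17200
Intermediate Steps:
C = 30 (C = (53 - 27) + 4 = 26 + 4 = 30)
(C + 80*5)*(-5*(-4)*2) = (30 + 80*5)*(-5*(-4)*2) = (30 + 400)*(20*2) = 430*40 = 17200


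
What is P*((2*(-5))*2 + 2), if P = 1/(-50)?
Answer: 9/25 ≈ 0.36000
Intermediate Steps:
P = -1/50 (P = 1*(-1/50) = -1/50 ≈ -0.020000)
P*((2*(-5))*2 + 2) = -((2*(-5))*2 + 2)/50 = -(-10*2 + 2)/50 = -(-20 + 2)/50 = -1/50*(-18) = 9/25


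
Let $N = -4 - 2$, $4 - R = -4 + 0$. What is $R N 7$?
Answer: $-336$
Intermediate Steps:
$R = 8$ ($R = 4 - \left(-4 + 0\right) = 4 - -4 = 4 + 4 = 8$)
$N = -6$ ($N = -4 - 2 = -6$)
$R N 7 = 8 \left(-6\right) 7 = \left(-48\right) 7 = -336$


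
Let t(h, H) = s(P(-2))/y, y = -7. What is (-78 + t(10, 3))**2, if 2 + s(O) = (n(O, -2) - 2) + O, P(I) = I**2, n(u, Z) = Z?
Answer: 295936/49 ≈ 6039.5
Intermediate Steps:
s(O) = -6 + O (s(O) = -2 + ((-2 - 2) + O) = -2 + (-4 + O) = -6 + O)
t(h, H) = 2/7 (t(h, H) = (-6 + (-2)**2)/(-7) = (-6 + 4)*(-1/7) = -2*(-1/7) = 2/7)
(-78 + t(10, 3))**2 = (-78 + 2/7)**2 = (-544/7)**2 = 295936/49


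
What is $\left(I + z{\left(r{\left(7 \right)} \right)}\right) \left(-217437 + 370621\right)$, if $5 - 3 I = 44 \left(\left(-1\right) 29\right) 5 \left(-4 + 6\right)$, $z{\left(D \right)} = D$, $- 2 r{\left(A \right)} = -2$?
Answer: $651951104$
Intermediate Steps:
$r{\left(A \right)} = 1$ ($r{\left(A \right)} = \left(- \frac{1}{2}\right) \left(-2\right) = 1$)
$I = 4255$ ($I = \frac{5}{3} - \frac{44 \left(\left(-1\right) 29\right) 5 \left(-4 + 6\right)}{3} = \frac{5}{3} - \frac{44 \left(-29\right) 5 \cdot 2}{3} = \frac{5}{3} - \frac{\left(-1276\right) 10}{3} = \frac{5}{3} - - \frac{12760}{3} = \frac{5}{3} + \frac{12760}{3} = 4255$)
$\left(I + z{\left(r{\left(7 \right)} \right)}\right) \left(-217437 + 370621\right) = \left(4255 + 1\right) \left(-217437 + 370621\right) = 4256 \cdot 153184 = 651951104$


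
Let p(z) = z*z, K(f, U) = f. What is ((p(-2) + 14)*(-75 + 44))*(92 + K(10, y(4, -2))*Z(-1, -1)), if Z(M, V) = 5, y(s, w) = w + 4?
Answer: -79236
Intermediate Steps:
y(s, w) = 4 + w
p(z) = z²
((p(-2) + 14)*(-75 + 44))*(92 + K(10, y(4, -2))*Z(-1, -1)) = (((-2)² + 14)*(-75 + 44))*(92 + 10*5) = ((4 + 14)*(-31))*(92 + 50) = (18*(-31))*142 = -558*142 = -79236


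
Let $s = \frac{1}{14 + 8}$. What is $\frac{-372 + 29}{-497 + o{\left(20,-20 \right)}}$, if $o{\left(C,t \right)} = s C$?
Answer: $\frac{3773}{5457} \approx 0.69141$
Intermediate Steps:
$s = \frac{1}{22} \approx 0.045455$
$o{\left(C,t \right)} = \frac{C}{22}$
$\frac{-372 + 29}{-497 + o{\left(20,-20 \right)}} = \frac{-372 + 29}{-497 + \frac{1}{22} \cdot 20} = - \frac{343}{-497 + \frac{10}{11}} = - \frac{343}{- \frac{5457}{11}} = \left(-343\right) \left(- \frac{11}{5457}\right) = \frac{3773}{5457}$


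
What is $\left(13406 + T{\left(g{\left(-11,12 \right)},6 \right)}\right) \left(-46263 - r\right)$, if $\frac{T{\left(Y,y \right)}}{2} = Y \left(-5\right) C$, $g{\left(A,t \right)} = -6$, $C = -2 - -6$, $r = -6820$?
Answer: $-538239178$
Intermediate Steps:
$C = 4$ ($C = -2 + 6 = 4$)
$T{\left(Y,y \right)} = - 40 Y$ ($T{\left(Y,y \right)} = 2 Y \left(-5\right) 4 = 2 - 5 Y 4 = 2 \left(- 20 Y\right) = - 40 Y$)
$\left(13406 + T{\left(g{\left(-11,12 \right)},6 \right)}\right) \left(-46263 - r\right) = \left(13406 - -240\right) \left(-46263 - -6820\right) = \left(13406 + 240\right) \left(-46263 + 6820\right) = 13646 \left(-39443\right) = -538239178$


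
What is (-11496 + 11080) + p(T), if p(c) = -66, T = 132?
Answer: -482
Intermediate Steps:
(-11496 + 11080) + p(T) = (-11496 + 11080) - 66 = -416 - 66 = -482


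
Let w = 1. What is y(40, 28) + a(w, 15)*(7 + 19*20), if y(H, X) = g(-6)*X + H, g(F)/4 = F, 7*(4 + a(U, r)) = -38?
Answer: -29966/7 ≈ -4280.9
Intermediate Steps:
a(U, r) = -66/7 (a(U, r) = -4 + (⅐)*(-38) = -4 - 38/7 = -66/7)
g(F) = 4*F
y(H, X) = H - 24*X (y(H, X) = (4*(-6))*X + H = -24*X + H = H - 24*X)
y(40, 28) + a(w, 15)*(7 + 19*20) = (40 - 24*28) - 66*(7 + 19*20)/7 = (40 - 672) - 66*(7 + 380)/7 = -632 - 66/7*387 = -632 - 25542/7 = -29966/7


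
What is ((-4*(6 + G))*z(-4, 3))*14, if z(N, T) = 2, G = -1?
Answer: -560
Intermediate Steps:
((-4*(6 + G))*z(-4, 3))*14 = (-4*(6 - 1)*2)*14 = (-4*5*2)*14 = -20*2*14 = -40*14 = -560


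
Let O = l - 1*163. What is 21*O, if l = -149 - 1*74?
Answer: -8106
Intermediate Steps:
l = -223 (l = -149 - 74 = -223)
O = -386 (O = -223 - 1*163 = -223 - 163 = -386)
21*O = 21*(-386) = -8106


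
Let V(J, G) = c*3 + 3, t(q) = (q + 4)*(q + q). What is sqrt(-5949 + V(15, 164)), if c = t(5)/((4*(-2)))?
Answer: I*sqrt(23919)/2 ≈ 77.329*I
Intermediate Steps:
t(q) = 2*q*(4 + q) (t(q) = (4 + q)*(2*q) = 2*q*(4 + q))
c = -45/4 (c = (2*5*(4 + 5))/((4*(-2))) = (2*5*9)/(-8) = 90*(-1/8) = -45/4 ≈ -11.250)
V(J, G) = -123/4 (V(J, G) = -45/4*3 + 3 = -135/4 + 3 = -123/4)
sqrt(-5949 + V(15, 164)) = sqrt(-5949 - 123/4) = sqrt(-23919/4) = I*sqrt(23919)/2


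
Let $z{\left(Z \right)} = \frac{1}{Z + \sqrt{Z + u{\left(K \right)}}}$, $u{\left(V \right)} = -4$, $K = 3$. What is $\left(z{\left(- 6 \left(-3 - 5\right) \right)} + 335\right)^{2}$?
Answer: $\frac{143318273487}{1276900} - \frac{189287 \sqrt{11}}{319225} \approx 1.1224 \cdot 10^{5}$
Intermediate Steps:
$z{\left(Z \right)} = \frac{1}{Z + \sqrt{-4 + Z}}$ ($z{\left(Z \right)} = \frac{1}{Z + \sqrt{Z - 4}} = \frac{1}{Z + \sqrt{-4 + Z}}$)
$\left(z{\left(- 6 \left(-3 - 5\right) \right)} + 335\right)^{2} = \left(\frac{1}{- 6 \left(-3 - 5\right) + \sqrt{-4 - 6 \left(-3 - 5\right)}} + 335\right)^{2} = \left(\frac{1}{\left(-6\right) \left(-8\right) + \sqrt{-4 - -48}} + 335\right)^{2} = \left(\frac{1}{48 + \sqrt{-4 + 48}} + 335\right)^{2} = \left(\frac{1}{48 + \sqrt{44}} + 335\right)^{2} = \left(\frac{1}{48 + 2 \sqrt{11}} + 335\right)^{2} = \left(335 + \frac{1}{48 + 2 \sqrt{11}}\right)^{2}$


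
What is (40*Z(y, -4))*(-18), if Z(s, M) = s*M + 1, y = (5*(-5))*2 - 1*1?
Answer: -147600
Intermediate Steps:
y = -51 (y = -25*2 - 1 = -50 - 1 = -51)
Z(s, M) = 1 + M*s (Z(s, M) = M*s + 1 = 1 + M*s)
(40*Z(y, -4))*(-18) = (40*(1 - 4*(-51)))*(-18) = (40*(1 + 204))*(-18) = (40*205)*(-18) = 8200*(-18) = -147600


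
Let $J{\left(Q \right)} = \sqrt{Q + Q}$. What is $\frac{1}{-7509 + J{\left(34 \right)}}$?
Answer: $- \frac{7509}{56385013} - \frac{2 \sqrt{17}}{56385013} \approx -0.00013332$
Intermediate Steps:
$J{\left(Q \right)} = \sqrt{2} \sqrt{Q}$ ($J{\left(Q \right)} = \sqrt{2 Q} = \sqrt{2} \sqrt{Q}$)
$\frac{1}{-7509 + J{\left(34 \right)}} = \frac{1}{-7509 + \sqrt{2} \sqrt{34}} = \frac{1}{-7509 + 2 \sqrt{17}}$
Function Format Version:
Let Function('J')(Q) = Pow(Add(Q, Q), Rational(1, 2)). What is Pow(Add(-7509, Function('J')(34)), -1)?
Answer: Add(Rational(-7509, 56385013), Mul(Rational(-2, 56385013), Pow(17, Rational(1, 2)))) ≈ -0.00013332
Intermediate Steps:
Function('J')(Q) = Mul(Pow(2, Rational(1, 2)), Pow(Q, Rational(1, 2))) (Function('J')(Q) = Pow(Mul(2, Q), Rational(1, 2)) = Mul(Pow(2, Rational(1, 2)), Pow(Q, Rational(1, 2))))
Pow(Add(-7509, Function('J')(34)), -1) = Pow(Add(-7509, Mul(Pow(2, Rational(1, 2)), Pow(34, Rational(1, 2)))), -1) = Pow(Add(-7509, Mul(2, Pow(17, Rational(1, 2)))), -1)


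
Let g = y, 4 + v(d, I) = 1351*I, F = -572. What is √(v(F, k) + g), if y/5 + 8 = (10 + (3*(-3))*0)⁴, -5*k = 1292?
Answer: 4*I*√467410/5 ≈ 546.94*I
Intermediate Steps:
k = -1292/5 (k = -⅕*1292 = -1292/5 ≈ -258.40)
v(d, I) = -4 + 1351*I
y = 49960 (y = -40 + 5*(10 + (3*(-3))*0)⁴ = -40 + 5*(10 - 9*0)⁴ = -40 + 5*(10 + 0)⁴ = -40 + 5*10⁴ = -40 + 5*10000 = -40 + 50000 = 49960)
g = 49960
√(v(F, k) + g) = √((-4 + 1351*(-1292/5)) + 49960) = √((-4 - 1745492/5) + 49960) = √(-1745512/5 + 49960) = √(-1495712/5) = 4*I*√467410/5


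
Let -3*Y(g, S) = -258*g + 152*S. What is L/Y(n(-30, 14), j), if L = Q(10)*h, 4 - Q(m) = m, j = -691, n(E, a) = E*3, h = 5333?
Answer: -47997/40906 ≈ -1.1733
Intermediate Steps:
n(E, a) = 3*E
Y(g, S) = 86*g - 152*S/3 (Y(g, S) = -(-258*g + 152*S)/3 = 86*g - 152*S/3)
Q(m) = 4 - m
L = -31998 (L = (4 - 1*10)*5333 = (4 - 10)*5333 = -6*5333 = -31998)
L/Y(n(-30, 14), j) = -31998/(86*(3*(-30)) - 152/3*(-691)) = -31998/(86*(-90) + 105032/3) = -31998/(-7740 + 105032/3) = -31998/81812/3 = -31998*3/81812 = -47997/40906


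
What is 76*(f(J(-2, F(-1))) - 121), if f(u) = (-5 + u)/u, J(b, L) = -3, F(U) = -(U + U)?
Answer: -26980/3 ≈ -8993.3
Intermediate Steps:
F(U) = -2*U
f(u) = (-5 + u)/u
76*(f(J(-2, F(-1))) - 121) = 76*((-5 - 3)/(-3) - 121) = 76*(-1/3*(-8) - 121) = 76*(8/3 - 121) = 76*(-355/3) = -26980/3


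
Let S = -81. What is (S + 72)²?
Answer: 81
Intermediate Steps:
(S + 72)² = (-81 + 72)² = (-9)² = 81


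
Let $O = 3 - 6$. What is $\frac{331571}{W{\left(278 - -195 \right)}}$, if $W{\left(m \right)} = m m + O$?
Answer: $\frac{331571}{223726} \approx 1.482$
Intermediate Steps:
$O = -3$
$W{\left(m \right)} = -3 + m^{2}$ ($W{\left(m \right)} = m m - 3 = m^{2} - 3 = -3 + m^{2}$)
$\frac{331571}{W{\left(278 - -195 \right)}} = \frac{331571}{-3 + \left(278 - -195\right)^{2}} = \frac{331571}{-3 + \left(278 + 195\right)^{2}} = \frac{331571}{-3 + 473^{2}} = \frac{331571}{-3 + 223729} = \frac{331571}{223726}$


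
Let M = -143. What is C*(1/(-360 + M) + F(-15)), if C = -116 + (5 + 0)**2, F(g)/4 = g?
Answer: 2746471/503 ≈ 5460.2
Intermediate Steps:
F(g) = 4*g
C = -91 (C = -116 + 5**2 = -116 + 25 = -91)
C*(1/(-360 + M) + F(-15)) = -91*(1/(-360 - 143) + 4*(-15)) = -91*(1/(-503) - 60) = -91*(-1/503 - 60) = -91*(-30181/503) = 2746471/503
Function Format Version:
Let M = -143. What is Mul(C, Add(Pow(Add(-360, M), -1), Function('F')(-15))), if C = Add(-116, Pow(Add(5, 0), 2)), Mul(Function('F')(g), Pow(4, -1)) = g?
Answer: Rational(2746471, 503) ≈ 5460.2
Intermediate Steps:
Function('F')(g) = Mul(4, g)
C = -91 (C = Add(-116, Pow(5, 2)) = Add(-116, 25) = -91)
Mul(C, Add(Pow(Add(-360, M), -1), Function('F')(-15))) = Mul(-91, Add(Pow(Add(-360, -143), -1), Mul(4, -15))) = Mul(-91, Add(Pow(-503, -1), -60)) = Mul(-91, Add(Rational(-1, 503), -60)) = Mul(-91, Rational(-30181, 503)) = Rational(2746471, 503)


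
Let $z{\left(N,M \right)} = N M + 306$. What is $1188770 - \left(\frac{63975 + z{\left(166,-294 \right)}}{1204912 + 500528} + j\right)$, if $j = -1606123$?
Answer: $\frac{144440069771}{51680} \approx 2.7949 \cdot 10^{6}$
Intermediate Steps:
$z{\left(N,M \right)} = 306 + M N$ ($z{\left(N,M \right)} = M N + 306 = 306 + M N$)
$1188770 - \left(\frac{63975 + z{\left(166,-294 \right)}}{1204912 + 500528} + j\right) = 1188770 - \left(\frac{63975 + \left(306 - 48804\right)}{1204912 + 500528} - 1606123\right) = 1188770 - \left(\frac{63975 + \left(306 - 48804\right)}{1705440} - 1606123\right) = 1188770 - \left(\left(63975 - 48498\right) \frac{1}{1705440} - 1606123\right) = 1188770 - \left(15477 \cdot \frac{1}{1705440} - 1606123\right) = 1188770 - \left(\frac{469}{51680} - 1606123\right) = 1188770 - - \frac{83004436171}{51680} = 1188770 + \frac{83004436171}{51680} = \frac{144440069771}{51680}$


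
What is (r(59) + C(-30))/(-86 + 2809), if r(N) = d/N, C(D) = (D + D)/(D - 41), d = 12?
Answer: 4392/11406647 ≈ 0.00038504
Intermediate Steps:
C(D) = 2*D/(-41 + D) (C(D) = (2*D)/(-41 + D) = 2*D/(-41 + D))
r(N) = 12/N
(r(59) + C(-30))/(-86 + 2809) = (12/59 + 2*(-30)/(-41 - 30))/(-86 + 2809) = (12*(1/59) + 2*(-30)/(-71))/2723 = (12/59 + 2*(-30)*(-1/71))*(1/2723) = (12/59 + 60/71)*(1/2723) = (4392/4189)*(1/2723) = 4392/11406647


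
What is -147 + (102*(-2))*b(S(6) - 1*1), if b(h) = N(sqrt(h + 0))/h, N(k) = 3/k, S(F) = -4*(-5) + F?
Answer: -18987/125 ≈ -151.90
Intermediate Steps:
S(F) = 20 + F
b(h) = 3/h**(3/2) (b(h) = (3/(sqrt(h + 0)))/h = (3/(sqrt(h)))/h = (3/sqrt(h))/h = 3/h**(3/2))
-147 + (102*(-2))*b(S(6) - 1*1) = -147 + (102*(-2))*(3/((20 + 6) - 1*1)**(3/2)) = -147 - 612/(26 - 1)**(3/2) = -147 - 612/25**(3/2) = -147 - 612/125 = -18987/125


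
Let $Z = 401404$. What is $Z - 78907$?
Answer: $322497$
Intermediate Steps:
$Z - 78907 = 401404 - 78907 = 322497$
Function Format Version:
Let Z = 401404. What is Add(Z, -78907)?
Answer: 322497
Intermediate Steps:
Add(Z, -78907) = Add(401404, -78907) = 322497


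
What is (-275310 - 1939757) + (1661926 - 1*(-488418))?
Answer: -64723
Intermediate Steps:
(-275310 - 1939757) + (1661926 - 1*(-488418)) = -2215067 + (1661926 + 488418) = -2215067 + 2150344 = -64723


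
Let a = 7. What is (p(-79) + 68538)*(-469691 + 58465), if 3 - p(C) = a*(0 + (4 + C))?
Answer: -28401734916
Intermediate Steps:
p(C) = -25 - 7*C (p(C) = 3 - 7*(0 + (4 + C)) = 3 - 7*(4 + C) = 3 - (28 + 7*C) = 3 + (-28 - 7*C) = -25 - 7*C)
(p(-79) + 68538)*(-469691 + 58465) = ((-25 - 7*(-79)) + 68538)*(-469691 + 58465) = ((-25 + 553) + 68538)*(-411226) = (528 + 68538)*(-411226) = 69066*(-411226) = -28401734916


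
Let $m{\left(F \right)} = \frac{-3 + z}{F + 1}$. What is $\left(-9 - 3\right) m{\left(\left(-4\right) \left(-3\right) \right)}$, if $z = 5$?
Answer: $- \frac{24}{13} \approx -1.8462$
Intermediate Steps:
$m{\left(F \right)} = \frac{2}{1 + F}$ ($m{\left(F \right)} = \frac{-3 + 5}{F + 1} = \frac{2}{1 + F}$)
$\left(-9 - 3\right) m{\left(\left(-4\right) \left(-3\right) \right)} = \left(-9 - 3\right) \frac{2}{1 - -12} = - 12 \frac{2}{1 + 12} = - 12 \cdot \frac{2}{13} = - 12 \cdot 2 \cdot \frac{1}{13} = \left(-12\right) \frac{2}{13} = - \frac{24}{13}$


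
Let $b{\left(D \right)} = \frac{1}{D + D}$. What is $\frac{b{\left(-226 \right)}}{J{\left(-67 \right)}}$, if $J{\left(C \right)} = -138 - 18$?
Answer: $\frac{1}{70512} \approx 1.4182 \cdot 10^{-5}$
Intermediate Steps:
$J{\left(C \right)} = -156$
$b{\left(D \right)} = \frac{1}{2 D}$
$\frac{b{\left(-226 \right)}}{J{\left(-67 \right)}} = \frac{\frac{1}{2} \frac{1}{-226}}{-156} = \frac{1}{2} \left(- \frac{1}{226}\right) \left(- \frac{1}{156}\right) = \left(- \frac{1}{452}\right) \left(- \frac{1}{156}\right) = \frac{1}{70512}$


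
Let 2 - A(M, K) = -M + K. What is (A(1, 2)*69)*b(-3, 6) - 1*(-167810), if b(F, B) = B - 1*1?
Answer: 168155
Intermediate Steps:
b(F, B) = -1 + B (b(F, B) = B - 1 = -1 + B)
A(M, K) = 2 + M - K (A(M, K) = 2 - (-M + K) = 2 - (K - M) = 2 + (M - K) = 2 + M - K)
(A(1, 2)*69)*b(-3, 6) - 1*(-167810) = ((2 + 1 - 1*2)*69)*(-1 + 6) - 1*(-167810) = ((2 + 1 - 2)*69)*5 + 167810 = (1*69)*5 + 167810 = 69*5 + 167810 = 345 + 167810 = 168155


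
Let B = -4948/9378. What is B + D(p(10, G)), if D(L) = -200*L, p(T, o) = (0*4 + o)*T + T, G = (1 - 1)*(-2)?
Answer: -9380474/4689 ≈ -2000.5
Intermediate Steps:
B = -2474/4689 (B = -4948*1/9378 = -2474/4689 ≈ -0.52762)
G = 0 (G = 0*(-2) = 0)
p(T, o) = T + T*o (p(T, o) = (0 + o)*T + T = o*T + T = T*o + T = T + T*o)
B + D(p(10, G)) = -2474/4689 - 2000*(1 + 0) = -2474/4689 - 2000 = -9380474/4689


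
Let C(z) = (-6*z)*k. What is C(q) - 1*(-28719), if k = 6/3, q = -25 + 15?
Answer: 28839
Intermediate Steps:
q = -10
k = 2 (k = 6*(1/3) = 2)
C(z) = -12*z (C(z) = -6*z*2 = -12*z)
C(q) - 1*(-28719) = -12*(-10) - 1*(-28719) = 120 + 28719 = 28839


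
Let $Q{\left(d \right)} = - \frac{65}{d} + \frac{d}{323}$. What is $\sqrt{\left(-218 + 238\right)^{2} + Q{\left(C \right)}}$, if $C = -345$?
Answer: $\frac{11 \sqrt{1638406518}}{22287} \approx 19.978$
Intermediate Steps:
$Q{\left(d \right)} = - \frac{65}{d} + \frac{d}{323}$ ($Q{\left(d \right)} = - \frac{65}{d} + d \frac{1}{323} = - \frac{65}{d} + \frac{d}{323}$)
$\sqrt{\left(-218 + 238\right)^{2} + Q{\left(C \right)}} = \sqrt{\left(-218 + 238\right)^{2} + \left(- \frac{65}{-345} + \frac{1}{323} \left(-345\right)\right)} = \sqrt{20^{2} - \frac{19606}{22287}} = \sqrt{400 + \left(\frac{13}{69} - \frac{345}{323}\right)} = \sqrt{400 - \frac{19606}{22287}} = \sqrt{\frac{8895194}{22287}} = \frac{11 \sqrt{1638406518}}{22287}$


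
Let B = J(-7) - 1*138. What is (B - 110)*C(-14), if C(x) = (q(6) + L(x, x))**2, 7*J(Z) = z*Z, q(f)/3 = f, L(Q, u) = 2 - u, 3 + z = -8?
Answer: -273972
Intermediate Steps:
z = -11 (z = -3 - 8 = -11)
q(f) = 3*f
J(Z) = -11*Z/7 (J(Z) = (-11*Z)/7 = -11*Z/7)
C(x) = (20 - x)**2 (C(x) = (3*6 + (2 - x))**2 = (18 + (2 - x))**2 = (20 - x)**2)
B = -127 (B = -11/7*(-7) - 1*138 = 11 - 138 = -127)
(B - 110)*C(-14) = (-127 - 110)*(-20 - 14)**2 = -237*(-34)**2 = -237*1156 = -273972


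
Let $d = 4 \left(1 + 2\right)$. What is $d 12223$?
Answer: $146676$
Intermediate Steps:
$d = 12$ ($d = 4 \cdot 3 = 12$)
$d 12223 = 12 \cdot 12223 = 146676$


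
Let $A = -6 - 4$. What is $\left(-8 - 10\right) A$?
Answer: $180$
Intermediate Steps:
$A = -10$
$\left(-8 - 10\right) A = \left(-8 - 10\right) \left(-10\right) = \left(-18\right) \left(-10\right) = 180$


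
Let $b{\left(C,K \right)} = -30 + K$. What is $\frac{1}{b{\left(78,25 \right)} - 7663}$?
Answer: $- \frac{1}{7668} \approx -0.00013041$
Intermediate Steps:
$\frac{1}{b{\left(78,25 \right)} - 7663} = \frac{1}{\left(-30 + 25\right) - 7663} = \frac{1}{-5 - 7663} = \frac{1}{-7668} = - \frac{1}{7668}$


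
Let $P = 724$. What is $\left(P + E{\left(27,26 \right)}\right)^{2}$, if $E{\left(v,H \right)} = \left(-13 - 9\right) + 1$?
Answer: $494209$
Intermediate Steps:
$E{\left(v,H \right)} = -21$ ($E{\left(v,H \right)} = -22 + 1 = -21$)
$\left(P + E{\left(27,26 \right)}\right)^{2} = \left(724 - 21\right)^{2} = 703^{2} = 494209$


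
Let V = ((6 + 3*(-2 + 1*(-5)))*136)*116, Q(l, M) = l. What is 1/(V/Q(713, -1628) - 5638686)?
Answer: -713/4020619758 ≈ -1.7734e-7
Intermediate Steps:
V = -236640 (V = ((6 + 3*(-2 - 5))*136)*116 = ((6 + 3*(-7))*136)*116 = ((6 - 21)*136)*116 = -15*136*116 = -2040*116 = -236640)
1/(V/Q(713, -1628) - 5638686) = 1/(-236640/713 - 5638686) = 1/(-4020619758/713) = -713/4020619758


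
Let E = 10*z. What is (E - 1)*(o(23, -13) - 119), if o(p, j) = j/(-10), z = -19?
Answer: 224807/10 ≈ 22481.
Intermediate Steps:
o(p, j) = -j/10 (o(p, j) = j*(-⅒) = -j/10)
E = -190 (E = 10*(-19) = -190)
(E - 1)*(o(23, -13) - 119) = (-190 - 1)*(-⅒*(-13) - 119) = -191*(13/10 - 119) = -191*(-1177/10) = 224807/10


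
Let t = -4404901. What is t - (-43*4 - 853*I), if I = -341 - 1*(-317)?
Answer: -4425201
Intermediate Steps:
I = -24 (I = -341 + 317 = -24)
t - (-43*4 - 853*I) = -4404901 - (-43*4 - 853*(-24)) = -4404901 - (-172 + 20472) = -4404901 - 1*20300 = -4404901 - 20300 = -4425201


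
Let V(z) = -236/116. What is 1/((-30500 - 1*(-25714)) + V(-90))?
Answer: -29/138853 ≈ -0.00020885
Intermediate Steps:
V(z) = -59/29 (V(z) = -236*1/116 = -59/29)
1/((-30500 - 1*(-25714)) + V(-90)) = 1/((-30500 - 1*(-25714)) - 59/29) = 1/((-30500 + 25714) - 59/29) = 1/(-4786 - 59/29) = 1/(-138853/29) = -29/138853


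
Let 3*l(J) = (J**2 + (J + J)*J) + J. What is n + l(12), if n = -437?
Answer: -289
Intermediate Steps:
l(J) = J**2 + J/3 (l(J) = ((J**2 + (J + J)*J) + J)/3 = ((J**2 + (2*J)*J) + J)/3 = ((J**2 + 2*J**2) + J)/3 = (3*J**2 + J)/3 = (J + 3*J**2)/3 = J**2 + J/3)
n + l(12) = -437 + 12*(1/3 + 12) = -437 + 12*(37/3) = -437 + 148 = -289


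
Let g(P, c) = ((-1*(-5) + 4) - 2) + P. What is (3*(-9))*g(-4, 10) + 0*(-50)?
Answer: -81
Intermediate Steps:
g(P, c) = 7 + P (g(P, c) = ((5 + 4) - 2) + P = (9 - 2) + P = 7 + P)
(3*(-9))*g(-4, 10) + 0*(-50) = (3*(-9))*(7 - 4) + 0*(-50) = -27*3 + 0 = -81 + 0 = -81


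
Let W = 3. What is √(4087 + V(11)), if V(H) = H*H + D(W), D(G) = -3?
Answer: 29*√5 ≈ 64.846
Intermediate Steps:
V(H) = -3 + H² (V(H) = H*H - 3 = H² - 3 = -3 + H²)
√(4087 + V(11)) = √(4087 + (-3 + 11²)) = √(4087 + (-3 + 121)) = √(4087 + 118) = √4205 = 29*√5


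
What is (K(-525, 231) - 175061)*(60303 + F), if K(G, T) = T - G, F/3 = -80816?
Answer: 31748784225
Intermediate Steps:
F = -242448 (F = 3*(-80816) = -242448)
(K(-525, 231) - 175061)*(60303 + F) = ((231 - 1*(-525)) - 175061)*(60303 - 242448) = ((231 + 525) - 175061)*(-182145) = (756 - 175061)*(-182145) = -174305*(-182145) = 31748784225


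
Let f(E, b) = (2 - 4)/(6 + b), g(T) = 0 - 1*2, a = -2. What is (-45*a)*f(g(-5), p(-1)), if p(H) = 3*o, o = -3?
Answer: 60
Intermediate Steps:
p(H) = -9 (p(H) = 3*(-3) = -9)
g(T) = -2 (g(T) = 0 - 2 = -2)
f(E, b) = -2/(6 + b)
(-45*a)*f(g(-5), p(-1)) = (-45*(-2))*(-2/(6 - 9)) = 90*(-2/(-3)) = 90*(-2*(-1/3)) = 90*(2/3) = 60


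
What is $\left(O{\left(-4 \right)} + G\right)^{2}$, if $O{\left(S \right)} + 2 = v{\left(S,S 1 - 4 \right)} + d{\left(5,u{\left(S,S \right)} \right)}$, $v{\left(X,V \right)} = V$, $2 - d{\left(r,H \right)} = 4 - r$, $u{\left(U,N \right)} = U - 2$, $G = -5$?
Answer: $144$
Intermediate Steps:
$u{\left(U,N \right)} = -2 + U$
$d{\left(r,H \right)} = -2 + r$ ($d{\left(r,H \right)} = 2 - \left(4 - r\right) = 2 + \left(-4 + r\right) = -2 + r$)
$O{\left(S \right)} = -3 + S$ ($O{\left(S \right)} = -2 + \left(\left(S 1 - 4\right) + \left(-2 + 5\right)\right) = -2 + \left(\left(S - 4\right) + 3\right) = -2 + \left(\left(-4 + S\right) + 3\right) = -2 + \left(-1 + S\right) = -3 + S$)
$\left(O{\left(-4 \right)} + G\right)^{2} = \left(\left(-3 - 4\right) - 5\right)^{2} = \left(-7 - 5\right)^{2} = \left(-12\right)^{2} = 144$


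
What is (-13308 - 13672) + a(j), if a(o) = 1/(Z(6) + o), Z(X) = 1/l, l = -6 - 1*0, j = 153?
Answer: -24740654/917 ≈ -26980.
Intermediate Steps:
l = -6 (l = -6 + 0 = -6)
Z(X) = -⅙ (Z(X) = 1/(-6) = -⅙)
a(o) = 1/(-⅙ + o)
(-13308 - 13672) + a(j) = (-13308 - 13672) + 6/(-1 + 6*153) = -26980 + 6/(-1 + 918) = -26980 + 6/917 = -24740654/917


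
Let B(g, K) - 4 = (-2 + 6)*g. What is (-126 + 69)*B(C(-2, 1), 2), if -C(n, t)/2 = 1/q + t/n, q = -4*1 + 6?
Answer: -228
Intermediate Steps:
q = 2 (q = -4 + 6 = 2)
C(n, t) = -1 - 2*t/n (C(n, t) = -2*(1/2 + t/n) = -2*(1*(½) + t/n) = -2*(½ + t/n) = -1 - 2*t/n)
B(g, K) = 4 + 4*g (B(g, K) = 4 + (-2 + 6)*g = 4 + 4*g)
(-126 + 69)*B(C(-2, 1), 2) = (-126 + 69)*(4 + 4*((-1*(-2) - 2*1)/(-2))) = -57*(4 + 4*(-(2 - 2)/2)) = -57*(4 + 4*(-½*0)) = -57*(4 + 4*0) = -57*(4 + 0) = -57*4 = -228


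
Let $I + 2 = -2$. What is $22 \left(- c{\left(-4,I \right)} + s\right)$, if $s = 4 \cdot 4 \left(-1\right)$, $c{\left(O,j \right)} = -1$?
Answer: $-330$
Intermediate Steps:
$I = -4$ ($I = -2 - 2 = -4$)
$s = -16$ ($s = 16 \left(-1\right) = -16$)
$22 \left(- c{\left(-4,I \right)} + s\right) = 22 \left(\left(-1\right) \left(-1\right) - 16\right) = 22 \left(1 - 16\right) = 22 \left(-15\right) = -330$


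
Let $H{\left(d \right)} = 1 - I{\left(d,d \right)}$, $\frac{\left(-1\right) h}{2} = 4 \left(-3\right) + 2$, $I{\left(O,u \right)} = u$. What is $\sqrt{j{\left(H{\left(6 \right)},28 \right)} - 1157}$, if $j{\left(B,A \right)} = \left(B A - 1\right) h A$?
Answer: $i \sqrt{80117} \approx 283.05 i$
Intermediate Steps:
$h = 20$ ($h = - 2 \left(4 \left(-3\right) + 2\right) = - 2 \left(-12 + 2\right) = \left(-2\right) \left(-10\right) = 20$)
$H{\left(d \right)} = 1 - d$
$j{\left(B,A \right)} = A \left(-20 + 20 A B\right)$ ($j{\left(B,A \right)} = \left(B A - 1\right) 20 A = \left(A B - 1\right) 20 A = \left(-1 + A B\right) 20 A = \left(-20 + 20 A B\right) A = A \left(-20 + 20 A B\right)$)
$\sqrt{j{\left(H{\left(6 \right)},28 \right)} - 1157} = \sqrt{20 \cdot 28 \left(-1 + 28 \left(1 - 6\right)\right) - 1157} = \sqrt{20 \cdot 28 \left(-1 + 28 \left(-5\right)\right) - 1157} = \sqrt{20 \cdot 28 \left(-1 - 140\right) - 1157} = \sqrt{20 \cdot 28 \left(-141\right) - 1157} = \sqrt{-78960 - 1157} = \sqrt{-80117} = i \sqrt{80117}$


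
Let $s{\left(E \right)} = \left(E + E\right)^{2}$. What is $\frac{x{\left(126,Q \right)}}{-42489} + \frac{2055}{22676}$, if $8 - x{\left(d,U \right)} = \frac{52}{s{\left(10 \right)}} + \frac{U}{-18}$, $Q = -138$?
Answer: $\frac{1637067829}{18065260575} \approx 0.09062$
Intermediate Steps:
$s{\left(E \right)} = 4 E^{2}$ ($s{\left(E \right)} = \left(2 E\right)^{2} = 4 E^{2}$)
$x{\left(d,U \right)} = \frac{787}{100} + \frac{U}{18}$ ($x{\left(d,U \right)} = 8 - \left(\frac{52}{4 \cdot 10^{2}} + \frac{U}{-18}\right) = 8 - \left(\frac{52}{4 \cdot 100} + U \left(- \frac{1}{18}\right)\right) = 8 - \left(\frac{52}{400} - \frac{U}{18}\right) = 8 - \left(52 \cdot \frac{1}{400} - \frac{U}{18}\right) = 8 - \left(\frac{13}{100} - \frac{U}{18}\right) = 8 + \left(- \frac{13}{100} + \frac{U}{18}\right) = \frac{787}{100} + \frac{U}{18}$)
$\frac{x{\left(126,Q \right)}}{-42489} + \frac{2055}{22676} = \frac{\frac{787}{100} + \frac{1}{18} \left(-138\right)}{-42489} + \frac{2055}{22676} = \left(\frac{787}{100} - \frac{23}{3}\right) \left(- \frac{1}{42489}\right) + 2055 \cdot \frac{1}{22676} = \frac{61}{300} \left(- \frac{1}{42489}\right) + \frac{2055}{22676} = - \frac{61}{12746700} + \frac{2055}{22676} = \frac{1637067829}{18065260575}$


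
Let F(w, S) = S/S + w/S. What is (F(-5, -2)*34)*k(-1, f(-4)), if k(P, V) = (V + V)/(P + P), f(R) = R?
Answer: 476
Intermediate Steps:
k(P, V) = V/P (k(P, V) = (2*V)/((2*P)) = (2*V)*(1/(2*P)) = V/P)
F(w, S) = 1 + w/S
(F(-5, -2)*34)*k(-1, f(-4)) = (((-2 - 5)/(-2))*34)*(-4/(-1)) = (-1/2*(-7)*34)*(-4*(-1)) = ((7/2)*34)*4 = 119*4 = 476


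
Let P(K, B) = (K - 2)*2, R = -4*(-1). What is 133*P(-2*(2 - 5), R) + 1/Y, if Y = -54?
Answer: 57455/54 ≈ 1064.0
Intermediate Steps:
R = 4
P(K, B) = -4 + 2*K (P(K, B) = (-2 + K)*2 = -4 + 2*K)
133*P(-2*(2 - 5), R) + 1/Y = 133*(-4 + 2*(-2*(2 - 5))) + 1/(-54) = 133*(-4 + 2*(-2*(-3))) - 1/54 = 133*(-4 + 2*6) - 1/54 = 133*(-4 + 12) - 1/54 = 133*8 - 1/54 = 1064 - 1/54 = 57455/54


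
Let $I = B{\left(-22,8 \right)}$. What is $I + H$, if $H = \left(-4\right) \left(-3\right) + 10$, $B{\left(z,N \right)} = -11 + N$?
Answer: $19$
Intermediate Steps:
$H = 22$ ($H = 12 + 10 = 22$)
$I = -3$ ($I = -11 + 8 = -3$)
$I + H = -3 + 22 = 19$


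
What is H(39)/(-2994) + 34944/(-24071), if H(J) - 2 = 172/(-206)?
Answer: -1796498188/1237177187 ≈ -1.4521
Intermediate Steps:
H(J) = 120/103 (H(J) = 2 + 172/(-206) = 2 + 172*(-1/206) = 2 - 86/103 = 120/103)
H(39)/(-2994) + 34944/(-24071) = (120/103)/(-2994) + 34944/(-24071) = (120/103)*(-1/2994) + 34944*(-1/24071) = -20/51397 - 34944/24071 = -1796498188/1237177187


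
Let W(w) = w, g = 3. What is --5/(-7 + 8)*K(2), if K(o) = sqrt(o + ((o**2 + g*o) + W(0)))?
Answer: 10*sqrt(3) ≈ 17.320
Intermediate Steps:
K(o) = sqrt(o**2 + 4*o) (K(o) = sqrt(o + ((o**2 + 3*o) + 0)) = sqrt(o + (o**2 + 3*o)) = sqrt(o**2 + 4*o))
--5/(-7 + 8)*K(2) = --5/(-7 + 8)*sqrt(2*(4 + 2)) = --5/1*sqrt(2*6) = -1*(-5)*sqrt(12) = -(-5)*2*sqrt(3) = -(-10)*sqrt(3) = 10*sqrt(3)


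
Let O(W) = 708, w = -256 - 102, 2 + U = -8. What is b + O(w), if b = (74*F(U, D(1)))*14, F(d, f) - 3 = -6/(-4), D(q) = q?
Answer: 5370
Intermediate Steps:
U = -10 (U = -2 - 8 = -10)
w = -358
F(d, f) = 9/2 (F(d, f) = 3 - 6/(-4) = 3 - 6*(-1/4) = 3 + 3/2 = 9/2)
b = 4662 (b = (74*(9/2))*14 = 333*14 = 4662)
b + O(w) = 4662 + 708 = 5370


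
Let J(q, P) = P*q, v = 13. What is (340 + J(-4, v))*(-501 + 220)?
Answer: -80928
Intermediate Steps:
(340 + J(-4, v))*(-501 + 220) = (340 + 13*(-4))*(-501 + 220) = (340 - 52)*(-281) = 288*(-281) = -80928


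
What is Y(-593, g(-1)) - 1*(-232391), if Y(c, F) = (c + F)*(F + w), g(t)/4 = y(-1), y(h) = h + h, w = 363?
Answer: 19036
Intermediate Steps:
y(h) = 2*h
g(t) = -8 (g(t) = 4*(2*(-1)) = 4*(-2) = -8)
Y(c, F) = (363 + F)*(F + c) (Y(c, F) = (c + F)*(F + 363) = (F + c)*(363 + F) = (363 + F)*(F + c))
Y(-593, g(-1)) - 1*(-232391) = ((-8)**2 + 363*(-8) + 363*(-593) - 8*(-593)) - 1*(-232391) = (64 - 2904 - 215259 + 4744) + 232391 = -213355 + 232391 = 19036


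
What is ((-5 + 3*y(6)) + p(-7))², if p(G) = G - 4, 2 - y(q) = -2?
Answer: 16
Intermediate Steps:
y(q) = 4 (y(q) = 2 - 1*(-2) = 2 + 2 = 4)
p(G) = -4 + G
((-5 + 3*y(6)) + p(-7))² = ((-5 + 3*4) + (-4 - 7))² = ((-5 + 12) - 11)² = (7 - 11)² = (-4)² = 16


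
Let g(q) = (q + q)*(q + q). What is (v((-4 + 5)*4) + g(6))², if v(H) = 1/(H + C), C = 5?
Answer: 1682209/81 ≈ 20768.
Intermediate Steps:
g(q) = 4*q² (g(q) = (2*q)*(2*q) = 4*q²)
v(H) = 1/(5 + H) (v(H) = 1/(H + 5) = 1/(5 + H))
(v((-4 + 5)*4) + g(6))² = (1/(5 + (-4 + 5)*4) + 4*6²)² = (1/(5 + 1*4) + 4*36)² = (1/(5 + 4) + 144)² = (1/9 + 144)² = (⅑ + 144)² = (1297/9)² = 1682209/81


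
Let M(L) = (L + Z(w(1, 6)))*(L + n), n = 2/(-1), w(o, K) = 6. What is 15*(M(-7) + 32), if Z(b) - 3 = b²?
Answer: -3840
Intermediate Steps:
Z(b) = 3 + b²
n = -2 (n = 2*(-1) = -2)
M(L) = (-2 + L)*(39 + L) (M(L) = (L + (3 + 6²))*(L - 2) = (L + (3 + 36))*(-2 + L) = (L + 39)*(-2 + L) = (39 + L)*(-2 + L) = (-2 + L)*(39 + L))
15*(M(-7) + 32) = 15*((-78 + (-7)² + 37*(-7)) + 32) = 15*((-78 + 49 - 259) + 32) = 15*(-288 + 32) = 15*(-256) = -3840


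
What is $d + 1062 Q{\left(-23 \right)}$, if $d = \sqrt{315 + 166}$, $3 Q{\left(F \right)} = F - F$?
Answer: $\sqrt{481} \approx 21.932$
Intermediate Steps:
$Q{\left(F \right)} = 0$ ($Q{\left(F \right)} = \frac{F - F}{3} = \frac{1}{3} \cdot 0 = 0$)
$d = \sqrt{481} \approx 21.932$
$d + 1062 Q{\left(-23 \right)} = \sqrt{481} + 1062 \cdot 0 = \sqrt{481} + 0 = \sqrt{481}$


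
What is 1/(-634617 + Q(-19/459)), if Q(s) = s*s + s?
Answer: -210681/133701752537 ≈ -1.5758e-6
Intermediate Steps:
Q(s) = s + s**2 (Q(s) = s**2 + s = s + s**2)
1/(-634617 + Q(-19/459)) = 1/(-634617 + (-19/459)*(1 - 19/459)) = 1/(-634617 + (-19*1/459)*(1 - 19*1/459)) = 1/(-634617 - 19*(1 - 19/459)/459) = 1/(-634617 - 19/459*440/459) = 1/(-634617 - 8360/210681) = 1/(-133701752537/210681) = -210681/133701752537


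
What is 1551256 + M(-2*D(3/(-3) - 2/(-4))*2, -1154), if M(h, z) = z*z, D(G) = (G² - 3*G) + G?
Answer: 2882972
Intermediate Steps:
D(G) = G² - 2*G
M(h, z) = z²
1551256 + M(-2*D(3/(-3) - 2/(-4))*2, -1154) = 1551256 + (-1154)² = 1551256 + 1331716 = 2882972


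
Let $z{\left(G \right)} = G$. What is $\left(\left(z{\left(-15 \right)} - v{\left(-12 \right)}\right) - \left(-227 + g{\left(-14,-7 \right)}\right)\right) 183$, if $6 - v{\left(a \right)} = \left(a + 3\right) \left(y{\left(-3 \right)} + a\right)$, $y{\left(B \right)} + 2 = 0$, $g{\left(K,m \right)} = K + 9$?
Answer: $61671$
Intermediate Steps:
$g{\left(K,m \right)} = 9 + K$
$y{\left(B \right)} = -2$ ($y{\left(B \right)} = -2 + 0 = -2$)
$v{\left(a \right)} = 6 - \left(-2 + a\right) \left(3 + a\right)$ ($v{\left(a \right)} = 6 - \left(a + 3\right) \left(-2 + a\right) = 6 - \left(3 + a\right) \left(-2 + a\right) = 6 - \left(-2 + a\right) \left(3 + a\right)$)
$\left(\left(z{\left(-15 \right)} - v{\left(-12 \right)}\right) - \left(-227 + g{\left(-14,-7 \right)}\right)\right) 183 = \left(\left(-15 - \left(12 - -12 - \left(-12\right)^{2}\right)\right) + \left(227 - \left(9 - 14\right)\right)\right) 183 = \left(\left(-15 - \left(12 + 12 - 144\right)\right) + \left(227 - -5\right)\right) 183 = \left(\left(-15 - \left(12 + 12 - 144\right)\right) + \left(227 + 5\right)\right) 183 = \left(\left(-15 - -120\right) + 232\right) 183 = \left(\left(-15 + 120\right) + 232\right) 183 = \left(105 + 232\right) 183 = 337 \cdot 183 = 61671$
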